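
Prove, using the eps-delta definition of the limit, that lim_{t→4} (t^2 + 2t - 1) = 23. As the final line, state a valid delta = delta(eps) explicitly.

delta = min(1, eps/11)

Suppose eps > 0. We want delta > 0 such that 0 < |t − 4| < delta implies |(t^2 + 2t - 1) − 23| < eps.
(t^2 + 2t - 1) − 23 = t^2 + 2t - 24 = (t − 4)(t + 6).
So |(t^2 + 2t - 1) − 23| = |t − 4|·|t + 6|.
Assume first that |t − 4| < 1, so |t| < 5. Then |t + 6| ≤ 5 + 6 = 11.
Hence |(t^2 + 2t - 1) − 23| ≤ 11|t − 4| < eps provided |t − 4| < eps/11.
Take delta = min(1, eps/11). Then 0 < |t − 4| < delta gives both |t − 4| < 1 and |t − 4| < eps/11, so |(t^2 + 2t - 1) − 23| < eps.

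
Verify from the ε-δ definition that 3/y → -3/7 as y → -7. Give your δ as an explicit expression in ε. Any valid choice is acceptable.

δ = min(7/2, (49/6)ε)

Suppose ε > 0. We seek δ > 0 such that 0 < |y + 7| < δ implies |3/y + 3/7| < ε.
|3/y + 3/7| = 3·|-7 − y|/(7·|y|) = 3|y + 7|/(7|y|).
Restrict δ ≤ 7/2. Then |y + 7| < 7/2 gives |y| > 7/2, so 7|y| > 49/2.
Then |3/y + 3/7| < 3|y + 7|/(49/2), which is < ε when |y + 7| < (49/6)ε.
Take δ = min(7/2, (49/6)ε). Then 0 < |y + 7| < δ gives both |y + 7| < 7/2 and |y + 7| < (49/6)ε, so |3/y + 3/7| < ε.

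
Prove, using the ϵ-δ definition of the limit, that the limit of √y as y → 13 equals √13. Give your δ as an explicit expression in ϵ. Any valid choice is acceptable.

Fix ϵ > 0. We want δ > 0 such that 0 < |y − 13| < δ implies |√y − √13| < ϵ.
Multiplying by the conjugate, |√y − √13| = |y − 13|/(√y + √13).
Restrict δ ≤ 13 so that |y − 13| < 13 forces y > 0, and then √y + √13 > √13.
Hence |√y − √13| < |y − 13|/√13, which is < ϵ once |y − 13| < √13·ϵ.
Take δ = min(13, √13·ϵ). If 0 < |y − 13| < δ then y > 0 and |√y − √13| < |y − 13|/√13 < ϵ.

δ = min(13, √13·ϵ)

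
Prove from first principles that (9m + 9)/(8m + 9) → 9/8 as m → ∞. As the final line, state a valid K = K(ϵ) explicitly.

Let ϵ > 0. For m ≥ 1, |(9m + 9)/(8m + 9) − (9/8)| = |-9|/(8(8m + 9)) = 9/(8(8m + 9)).
Since 8m + 9 ≥ 8m for m ≥ 1, this is ≤ 9/(8·8m) = (9/64)/m.
So |(9m + 9)/(8m + 9) − (9/8)| < ϵ whenever m > (9/64)/ϵ.
Take K = (9/64)/ϵ. If m > K then |(9m + 9)/(8m + 9) − (9/8)| ≤ (9/64)/m < ϵ.

K = (9/64)/ϵ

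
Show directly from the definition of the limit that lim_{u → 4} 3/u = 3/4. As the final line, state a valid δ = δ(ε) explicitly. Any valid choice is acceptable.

δ = min(2, (8/3)ε)

Let ε > 0 be given. We seek δ > 0 such that 0 < |u − 4| < δ implies |3/u − (3/4)| < ε.
|3/u − (3/4)| = 3·|4 − u|/(4·|u|) = 3|u − 4|/(4|u|).
Require δ ≤ 2 so that |u| > 4 − 2 = 2, hence 4|u| > 8.
Then |3/u − (3/4)| < 3|u − 4|/8, which is < ε when |u − 4| < (8/3)ε.
Take δ = min(2, (8/3)ε). Then 0 < |u − 4| < δ gives both |u − 4| < 2 and |u − 4| < (8/3)ε, so |3/u − (3/4)| < ε.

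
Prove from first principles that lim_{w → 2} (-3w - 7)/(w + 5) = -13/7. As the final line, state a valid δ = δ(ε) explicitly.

Suppose ε > 0. We want δ > 0 with 0 < |w − 2| < δ ⇒ |(-3w - 7)/(w + 5) + 13/7| < ε.
Combining over a common denominator, (-3w - 7)/(w + 5) + 13/7 = [(-3w - 7)·7 − (-13)·(w + 5)] / [7·(w + 5)] = -8(w − 2) / (7(w + 5)).
So |(-3w - 7)/(w + 5) + 13/7| = 8|w − 2| / (7·|w + 5|).
Restrict δ ≤ 7/2. Then |w − 2| < 7/2 gives |w + 5| = |(w − 2) + 7| ≥ 7 − 7/2 = 7/2.
Hence |(-3w - 7)/(w + 5) + 13/7| < 8|w − 2|/(7·(7/2)) = (16/49)|w − 2|, which is < ε once |w − 2| < (49/16)ε.
Take δ = min(7/2, (49/16)ε). Then 0 < |w − 2| < δ forces both bounds, so |(-3w - 7)/(w + 5) + 13/7| < ε.

δ = min(7/2, (49/16)ε)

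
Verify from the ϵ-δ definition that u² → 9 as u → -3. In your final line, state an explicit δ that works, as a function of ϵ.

Let ϵ > 0. We seek δ > 0 with 0 < |u + 3| < δ ⇒ |u² − 9| < ϵ.
Factor: u² − 9 = (u + 3)(u - 3), so |u² − 9| = |u + 3|·|u - 3|.
Restrict δ ≤ 2. Then |u + 3| < 2 gives |u| < 5, so by the triangle inequality |u - 3| ≤ 5 + 3 = 8.
Hence |u² − 9| ≤ 8|u + 3|, which is < ϵ once |u + 3| < ϵ/8.
Take δ = min(2, ϵ/8). If 0 < |u + 3| < δ then both bounds hold and |u² − 9| ≤ 8|u + 3| < 8·(ϵ/8) = ϵ.

δ = min(2, ϵ/8)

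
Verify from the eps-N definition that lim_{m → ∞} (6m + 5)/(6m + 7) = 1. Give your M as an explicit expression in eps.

M = (1/3)/eps

Suppose eps > 0. For m ≥ 1, |(6m + 5)/(6m + 7) − 1| = |-12|/(6(6m + 7)) = 12/(6(6m + 7)).
Since 6m + 7 ≥ 6m for m ≥ 1, this is ≤ 12/(6·6m) = (1/3)/m.
So |(6m + 5)/(6m + 7) − 1| < eps whenever m > (1/3)/eps.
Take M = (1/3)/eps. If m > M then |(6m + 5)/(6m + 7) − 1| ≤ (1/3)/m < eps.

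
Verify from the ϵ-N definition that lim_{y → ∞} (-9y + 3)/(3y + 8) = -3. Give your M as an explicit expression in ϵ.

Let ϵ > 0. We seek M > 0 such that y > M implies |(-9y + 3)/(3y + 8) + 3| < ϵ.
(-9y + 3)/(3y + 8) + 3 = (3(-9y + 3) − (-9)(3y + 8)) / (3(3y + 8)) = 81/(3(3y + 8)).
For y > 0 we have 3y + 8 > 3y, so |(-9y + 3)/(3y + 8) + 3| = 81/(3(3y + 8)) < 81/(3·3y) = 9/y.
Thus |(-9y + 3)/(3y + 8) + 3| < ϵ whenever y > 9/ϵ.
Take M = 9/ϵ. If y > M then |(-9y + 3)/(3y + 8) + 3| < 9/y < ϵ.

M = 9/ϵ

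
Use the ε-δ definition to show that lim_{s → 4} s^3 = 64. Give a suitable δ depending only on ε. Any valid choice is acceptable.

δ = min(2, ε/76)

Let ε > 0 be given. We seek δ > 0 with 0 < |s − 4| < δ ⇒ |s^3 − 64| < ε.
Factor: s^3 − 64 = (s − 4)(s^2 + 4s + 16), so |s^3 − 64| = |s − 4|·|s^2 + 4s + 16|.
Restrict δ ≤ 2. Then |s − 4| < 2 gives |s| < 6, so by the triangle inequality |s^2 + 4s + 16| ≤ 6^2 + 4·6 + 16 = 76.
Hence |s^3 − 64| ≤ 76|s − 4|, which is < ε once |s − 4| < ε/76.
Take δ = min(2, ε/76). If 0 < |s − 4| < δ then both bounds hold and |s^3 − 64| ≤ 76|s − 4| < 76·(ε/76) = ε.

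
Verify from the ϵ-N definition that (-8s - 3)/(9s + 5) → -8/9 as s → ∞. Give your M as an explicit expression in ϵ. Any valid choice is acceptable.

Suppose ϵ > 0. We seek M > 0 such that s > M implies |(-8s - 3)/(9s + 5) + 8/9| < ϵ.
(-8s - 3)/(9s + 5) + 8/9 = (9(-8s - 3) − (-8)(9s + 5)) / (9(9s + 5)) = 13/(9(9s + 5)).
For s > 0 we have 9s + 5 > 9s, so |(-8s - 3)/(9s + 5) + 8/9| = 13/(9(9s + 5)) < 13/(9·9s) = (13/81)/s.
Thus |(-8s - 3)/(9s + 5) + 8/9| < ϵ whenever s > (13/81)/ϵ.
Take M = (13/81)/ϵ. If s > M then |(-8s - 3)/(9s + 5) + 8/9| < (13/81)/s < ϵ.

M = (13/81)/ϵ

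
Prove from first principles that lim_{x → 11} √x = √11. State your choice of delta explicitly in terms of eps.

Fix eps > 0. We want delta > 0 such that 0 < |x − 11| < delta implies |√x − √11| < eps.
Rationalise: √x − √11 = (x − 11)/(√x + √11), so |√x − √11| = |x − 11|/(√x + √11).
Restrict delta ≤ 11 so that |x − 11| < 11 forces x > 0, and then √x + √11 > √11.
Hence |√x − √11| < |x − 11|/√11, which is < eps once |x − 11| < √11·eps.
Take delta = min(11, √11·eps). If 0 < |x − 11| < delta then x > 0 and |√x − √11| < |x − 11|/√11 < eps.

delta = min(11, √11·eps)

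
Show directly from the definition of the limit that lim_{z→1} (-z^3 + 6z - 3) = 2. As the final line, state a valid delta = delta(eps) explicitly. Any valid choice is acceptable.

delta = min(2, eps/17)

Let eps > 0. We want delta > 0 such that 0 < |z − 1| < delta implies |(-z^3 + 6z - 3) − 2| < eps.
(-z^3 + 6z - 3) − 2 = -z^3 + 6z - 5 = (z − 1)(-z^2 - z + 5).
So |(-z^3 + 6z - 3) − 2| = |z − 1|·|-z^2 - z + 5|.
Require delta ≤ 2. Then |z − 1| < 2 gives |z| < 3, and by the triangle inequality |-z^2 - z + 5| ≤ 3^2 + 3 + 5 = 17.
Hence |(-z^3 + 6z - 3) − 2| ≤ 17|z − 1| < eps provided |z − 1| < eps/17.
Take delta = min(2, eps/17). Then 0 < |z − 1| < delta gives both |z − 1| < 2 and |z − 1| < eps/17, so |(-z^3 + 6z - 3) − 2| < eps.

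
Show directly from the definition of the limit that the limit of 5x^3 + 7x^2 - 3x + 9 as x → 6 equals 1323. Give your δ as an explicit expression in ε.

δ = min(1, ε/723)

Fix ε > 0. We want δ > 0 such that 0 < |x − 6| < δ implies |(5x^3 + 7x^2 - 3x + 9) − 1323| < ε.
(5x^3 + 7x^2 - 3x + 9) − 1323 = 5x^3 + 7x^2 - 3x - 1314 = (x − 6)(5x^2 + 37x + 219).
So |(5x^3 + 7x^2 - 3x + 9) − 1323| = |x − 6|·|5x^2 + 37x + 219|.
Assume first that |x − 6| < 1, so |x| < 7. Then |5x^2 + 37x + 219| ≤ 5·7^2 + 37·7 + 219 = 723.
Hence |(5x^3 + 7x^2 - 3x + 9) − 1323| ≤ 723|x − 6| < ε provided |x − 6| < ε/723.
Choosing δ = min(1, ε/723) ensures both conditions, hence |(5x^3 + 7x^2 - 3x + 9) − 1323| < ε.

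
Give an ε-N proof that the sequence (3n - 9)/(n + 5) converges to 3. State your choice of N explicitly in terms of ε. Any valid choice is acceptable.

N = 24/ε

Suppose ε > 0. For n ≥ 1, |(3n - 9)/(n + 5) − 3| = |-24|/((n + 5)) = 24/((n + 5)).
Since n + 5 ≥ n for n ≥ 1, this is ≤ 24/(n) = 24/n.
So |(3n - 9)/(n + 5) − 3| < ε whenever n > 24/ε.
Take N = 24/ε. If n > N then |(3n - 9)/(n + 5) − 3| ≤ 24/n < ε.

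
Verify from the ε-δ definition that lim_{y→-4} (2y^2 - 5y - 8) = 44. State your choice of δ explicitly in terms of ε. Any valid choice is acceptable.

δ = min(1, ε/23)

Let ε > 0. We want δ > 0 such that 0 < |y + 4| < δ implies |(2y^2 - 5y - 8) − 44| < ε.
(2y^2 - 5y - 8) − 44 = 2y^2 - 5y - 52 = (y + 4)(2y - 13).
So |(2y^2 - 5y - 8) − 44| = |y + 4|·|2y - 13|.
Require δ ≤ 1. Then |y + 4| < 1 gives |y| < 5, and by the triangle inequality |2y - 13| ≤ 2·5 + 13 = 23.
Hence |(2y^2 - 5y - 8) − 44| ≤ 23|y + 4| < ε provided |y + 4| < ε/23.
Take δ = min(1, ε/23). Then 0 < |y + 4| < δ gives both |y + 4| < 1 and |y + 4| < ε/23, so |(2y^2 - 5y - 8) − 44| < ε.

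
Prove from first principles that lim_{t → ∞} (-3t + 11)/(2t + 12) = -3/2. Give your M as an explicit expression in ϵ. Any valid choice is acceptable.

Let ϵ > 0. We seek M > 0 such that t > M implies |(-3t + 11)/(2t + 12) + 3/2| < ϵ.
(-3t + 11)/(2t + 12) + 3/2 = (2(-3t + 11) − (-3)(2t + 12)) / (2(2t + 12)) = 58/(2(2t + 12)).
For t > 0 we have 2t + 12 > 2t, so |(-3t + 11)/(2t + 12) + 3/2| = 58/(2(2t + 12)) < 58/(2·2t) = (29/2)/t.
Thus |(-3t + 11)/(2t + 12) + 3/2| < ϵ whenever t > (29/2)/ϵ.
Take M = (29/2)/ϵ. If t > M then |(-3t + 11)/(2t + 12) + 3/2| < (29/2)/t < ϵ.

M = (29/2)/ϵ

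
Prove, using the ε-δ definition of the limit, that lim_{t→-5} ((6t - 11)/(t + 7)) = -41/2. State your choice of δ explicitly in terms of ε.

Suppose ε > 0. We want δ > 0 with 0 < |t + 5| < δ ⇒ |(6t - 11)/(t + 7) + 41/2| < ε.
Combining over a common denominator, (6t - 11)/(t + 7) + 41/2 = [(6t - 11)·2 − (-41)·(t + 7)] / [2·(t + 7)] = 53(t + 5) / (2(t + 7)).
So |(6t - 11)/(t + 7) + 41/2| = 53|t + 5| / (2·|t + 7|).
Require δ ≤ 1, so |t + 7| ≥ |2| − |t + 5| > 2 − 1 = 1.
Hence |(6t - 11)/(t + 7) + 41/2| < 53|t + 5|/(2·1) = (53/2)|t + 5|, which is < ε once |t + 5| < (2/53)ε.
Take δ = min(1, (2/53)ε). Then 0 < |t + 5| < δ forces both bounds, so |(6t - 11)/(t + 7) + 41/2| < ε.

δ = min(1, (2/53)ε)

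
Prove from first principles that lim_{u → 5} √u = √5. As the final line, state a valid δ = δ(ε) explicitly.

Fix ε > 0. We want δ > 0 such that 0 < |u − 5| < δ implies |√u − √5| < ε.
Rationalise: √u − √5 = (u − 5)/(√u + √5), so |√u − √5| = |u − 5|/(√u + √5).
Restrict δ ≤ 5 so that |u − 5| < 5 forces u > 0, and then √u + √5 > √5.
Hence |√u − √5| < |u − 5|/√5, which is < ε once |u − 5| < √5·ε.
Take δ = min(5, √5·ε). If 0 < |u − 5| < δ then u > 0 and |√u − √5| < |u − 5|/√5 < ε.

δ = min(5, √5·ε)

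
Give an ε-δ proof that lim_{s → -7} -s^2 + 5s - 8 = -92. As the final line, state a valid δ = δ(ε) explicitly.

Let ε > 0 be given. We want δ > 0 such that 0 < |s + 7| < δ implies |(-s^2 + 5s - 8) + 92| < ε.
(-s^2 + 5s - 8) + 92 = -s^2 + 5s + 84 = (s + 7)(-s + 12).
So |(-s^2 + 5s - 8) + 92| = |s + 7|·|-s + 12|.
Require δ ≤ 1. Then |s + 7| < 1 gives |s| < 8, and by the triangle inequality |-s + 12| ≤ 8 + 12 = 20.
Hence |(-s^2 + 5s - 8) + 92| ≤ 20|s + 7| < ε provided |s + 7| < ε/20.
Choosing δ = min(1, ε/20) ensures both conditions, hence |(-s^2 + 5s - 8) + 92| < ε.

δ = min(1, ε/20)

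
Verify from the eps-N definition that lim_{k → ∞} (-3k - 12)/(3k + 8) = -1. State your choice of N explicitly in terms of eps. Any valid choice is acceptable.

Let eps > 0. For k ≥ 1, |(-3k - 12)/(3k + 8) + 1| = |-12|/(3(3k + 8)) = 12/(3(3k + 8)).
Since 3k + 8 ≥ 3k for k ≥ 1, this is ≤ 12/(3·3k) = (4/3)/k.
So |(-3k - 12)/(3k + 8) + 1| < eps whenever k > (4/3)/eps.
Take N = (4/3)/eps. If k > N then |(-3k - 12)/(3k + 8) + 1| ≤ (4/3)/k < eps.

N = (4/3)/eps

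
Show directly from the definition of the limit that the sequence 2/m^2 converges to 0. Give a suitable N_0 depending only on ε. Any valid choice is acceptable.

N_0 = (2/ε)^{1/2}

Fix ε > 0. For m ≥ 1, |2/m^2 − 0| = 2/m^2.
2/m^2 < ε ⇔ m^2 > 2/ε ⇔ m > (2/ε)^{1/2}.
Take N_0 = (2/ε)^{1/2}. Then m > N_0 implies 2/m^2 < ε.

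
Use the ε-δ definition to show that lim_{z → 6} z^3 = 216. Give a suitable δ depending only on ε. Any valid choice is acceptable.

Let ε > 0. We seek δ > 0 with 0 < |z − 6| < δ ⇒ |z^3 − 216| < ε.
Factor: z^3 − 216 = (z − 6)(z^2 + 6z + 36), so |z^3 − 216| = |z − 6|·|z^2 + 6z + 36|.
Impose δ ≤ 2 so that |z| < 8; then |z^2 + 6z + 36| ≤ 148.
Hence |z^3 − 216| ≤ 148|z − 6|, which is < ε once |z − 6| < ε/148.
Take δ = min(2, ε/148). If 0 < |z − 6| < δ then both bounds hold and |z^3 − 216| ≤ 148|z − 6| < 148·(ε/148) = ε.

δ = min(2, ε/148)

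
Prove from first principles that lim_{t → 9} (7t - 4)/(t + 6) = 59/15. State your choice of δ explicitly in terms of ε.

δ = min(15/2, (225/92)ε)

Let ε > 0 be given. We want δ > 0 with 0 < |t − 9| < δ ⇒ |(7t - 4)/(t + 6) − (59/15)| < ε.
Combining over a common denominator, (7t - 4)/(t + 6) − (59/15) = [(7t - 4)·15 − 59·(t + 6)] / [15·(t + 6)] = 46(t − 9) / (15(t + 6)).
So |(7t - 4)/(t + 6) − (59/15)| = 46|t − 9| / (15·|t + 6|).
Require δ ≤ 15/2, so |t + 6| ≥ |15| − |t − 9| > 15 − 15/2 = 15/2.
Hence |(7t - 4)/(t + 6) − (59/15)| < 46|t − 9|/(15·(15/2)) = (92/225)|t − 9|, which is < ε once |t − 9| < (225/92)ε.
Take δ = min(15/2, (225/92)ε). Then 0 < |t − 9| < δ forces both bounds, so |(7t - 4)/(t + 6) − (59/15)| < ε.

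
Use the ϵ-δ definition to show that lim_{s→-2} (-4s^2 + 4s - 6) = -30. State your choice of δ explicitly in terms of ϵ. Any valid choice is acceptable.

Let ϵ > 0 be given. We want δ > 0 such that 0 < |s + 2| < δ implies |(-4s^2 + 4s - 6) + 30| < ϵ.
(-4s^2 + 4s - 6) + 30 = -4s^2 + 4s + 24 = (s + 2)(-4s + 12).
So |(-4s^2 + 4s - 6) + 30| = |s + 2|·|-4s + 12|.
Assume first that |s + 2| < 1, so |s| < 3. Then |-4s + 12| ≤ 4·3 + 12 = 24.
Hence |(-4s^2 + 4s - 6) + 30| ≤ 24|s + 2| < ϵ provided |s + 2| < ϵ/24.
Choosing δ = min(1, ϵ/24) ensures both conditions, hence |(-4s^2 + 4s - 6) + 30| < ϵ.

δ = min(1, ϵ/24)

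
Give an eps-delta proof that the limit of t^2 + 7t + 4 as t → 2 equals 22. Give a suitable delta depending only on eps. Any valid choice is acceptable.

delta = min(2, eps/13)

Let eps > 0 be given. We want delta > 0 such that 0 < |t − 2| < delta implies |(t^2 + 7t + 4) − 22| < eps.
(t^2 + 7t + 4) − 22 = t^2 + 7t - 18 = (t − 2)(t + 9).
So |(t^2 + 7t + 4) − 22| = |t − 2|·|t + 9|.
Require delta ≤ 2. Then |t − 2| < 2 gives |t| < 4, and by the triangle inequality |t + 9| ≤ 4 + 9 = 13.
Hence |(t^2 + 7t + 4) − 22| ≤ 13|t − 2| < eps provided |t − 2| < eps/13.
Take delta = min(2, eps/13). Then 0 < |t − 2| < delta gives both |t − 2| < 2 and |t − 2| < eps/13, so |(t^2 + 7t + 4) − 22| < eps.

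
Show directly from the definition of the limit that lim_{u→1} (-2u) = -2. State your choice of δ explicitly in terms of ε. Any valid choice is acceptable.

δ = ε/2

Suppose ε > 0. We need δ > 0 so that 0 < |u − 1| < δ implies |(-2u) + 2| < ε.
|(-2u) + 2| = |-2u + 2| = 2|u − 1|.
So 2|u − 1| < ε exactly when |u − 1| < ε/2.
Choosing δ = ε/2 gives |(-2u) + 2| = 2|u − 1| < ε whenever |u − 1| < δ.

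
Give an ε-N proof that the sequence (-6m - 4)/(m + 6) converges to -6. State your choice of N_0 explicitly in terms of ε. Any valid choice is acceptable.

N_0 = 32/ε

Fix ε > 0. For m ≥ 1, |(-6m - 4)/(m + 6) + 6| = |32|/((m + 6)) = 32/((m + 6)).
Since m + 6 ≥ m for m ≥ 1, this is ≤ 32/(m) = 32/m.
So |(-6m - 4)/(m + 6) + 6| < ε whenever m > 32/ε.
Take N_0 = 32/ε. If m > N_0 then |(-6m - 4)/(m + 6) + 6| ≤ 32/m < ε.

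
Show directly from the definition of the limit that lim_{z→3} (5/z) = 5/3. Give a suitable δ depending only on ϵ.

δ = min(3/2, (9/10)ϵ)

Let ϵ > 0. We seek δ > 0 such that 0 < |z − 3| < δ implies |5/z − (5/3)| < ϵ.
|5/z − (5/3)| = 5·|3 − z|/(3·|z|) = 5|z − 3|/(3|z|).
Restrict δ ≤ 3/2. Then |z − 3| < 3/2 gives |z| > 3/2, so 3|z| > 9/2.
Then |5/z − (5/3)| < 5|z − 3|/(9/2), which is < ϵ when |z − 3| < (9/10)ϵ.
Take δ = min(3/2, (9/10)ϵ). Then 0 < |z − 3| < δ gives both |z − 3| < 3/2 and |z − 3| < (9/10)ϵ, so |5/z − (5/3)| < ϵ.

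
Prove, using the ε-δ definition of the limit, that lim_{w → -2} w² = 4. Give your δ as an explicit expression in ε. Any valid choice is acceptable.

Suppose ε > 0. We seek δ > 0 with 0 < |w + 2| < δ ⇒ |w² − 4| < ε.
Factor: w² − 4 = (w + 2)(w - 2), so |w² − 4| = |w + 2|·|w - 2|.
Impose δ ≤ 1 so that |w| < 3; then |w - 2| ≤ 5.
Hence |w² − 4| ≤ 5|w + 2|, which is < ε once |w + 2| < ε/5.
Take δ = min(1, ε/5). If 0 < |w + 2| < δ then both bounds hold and |w² − 4| ≤ 5|w + 2| < 5·(ε/5) = ε.

δ = min(1, ε/5)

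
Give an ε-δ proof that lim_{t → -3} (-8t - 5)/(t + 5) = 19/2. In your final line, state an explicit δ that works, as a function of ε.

δ = min(1, (2/35)ε)

Fix ε > 0. We want δ > 0 with 0 < |t + 3| < δ ⇒ |(-8t - 5)/(t + 5) − (19/2)| < ε.
Combining over a common denominator, (-8t - 5)/(t + 5) − (19/2) = [(-8t - 5)·2 − 19·(t + 5)] / [2·(t + 5)] = -35(t + 3) / (2(t + 5)).
So |(-8t - 5)/(t + 5) − (19/2)| = 35|t + 3| / (2·|t + 5|).
Require δ ≤ 1, so |t + 5| ≥ |2| − |t + 3| > 2 − 1 = 1.
Hence |(-8t - 5)/(t + 5) − (19/2)| < 35|t + 3|/(2·1) = (35/2)|t + 3|, which is < ε once |t + 3| < (2/35)ε.
Take δ = min(1, (2/35)ε). Then 0 < |t + 3| < δ forces both bounds, so |(-8t - 5)/(t + 5) − (19/2)| < ε.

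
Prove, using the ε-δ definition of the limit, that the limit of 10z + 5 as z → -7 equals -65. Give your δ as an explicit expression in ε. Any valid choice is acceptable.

δ = ε/10

Let ε > 0. We need δ > 0 so that 0 < |z + 7| < δ implies |(10z + 5) + 65| < ε.
|(10z + 5) + 65| = |10z + 70| = 10|z + 7|.
Thus it suffices that |z + 7| < ε/10.
Choosing δ = ε/10 gives |(10z + 5) + 65| = 10|z + 7| < ε whenever |z + 7| < δ.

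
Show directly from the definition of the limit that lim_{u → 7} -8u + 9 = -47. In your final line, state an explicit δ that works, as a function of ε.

δ = ε/8

Fix ε > 0. We need δ > 0 so that 0 < |u − 7| < δ implies |(-8u + 9) + 47| < ε.
|(-8u + 9) + 47| = |-8u + 56| = 8|u − 7|.
So 8|u − 7| < ε exactly when |u − 7| < ε/8.
Choosing δ = ε/8 gives |(-8u + 9) + 47| = 8|u − 7| < ε whenever |u − 7| < δ.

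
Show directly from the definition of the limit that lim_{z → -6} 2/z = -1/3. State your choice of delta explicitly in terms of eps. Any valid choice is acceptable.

Fix eps > 0. We seek delta > 0 such that 0 < |z + 6| < delta implies |2/z + 1/3| < eps.
|2/z + 1/3| = 2·|-6 − z|/(6·|z|) = 2|z + 6|/(6|z|).
Require delta ≤ 3 so that |z| > 6 − 3 = 3, hence 6|z| > 18.
Then |2/z + 1/3| < 2|z + 6|/18, which is < eps when |z + 6| < 9eps.
Take delta = min(3, 9eps). Then 0 < |z + 6| < delta gives both |z + 6| < 3 and |z + 6| < 9eps, so |2/z + 1/3| < eps.

delta = min(3, 9eps)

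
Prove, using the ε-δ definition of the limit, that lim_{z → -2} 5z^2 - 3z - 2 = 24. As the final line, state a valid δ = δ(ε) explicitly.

Suppose ε > 0. We want δ > 0 such that 0 < |z + 2| < δ implies |(5z^2 - 3z - 2) − 24| < ε.
(5z^2 - 3z - 2) − 24 = 5z^2 - 3z - 26 = (z + 2)(5z - 13).
So |(5z^2 - 3z - 2) − 24| = |z + 2|·|5z - 13|.
Assume first that |z + 2| < 1, so |z| < 3. Then |5z - 13| ≤ 5·3 + 13 = 28.
Hence |(5z^2 - 3z - 2) − 24| ≤ 28|z + 2| < ε provided |z + 2| < ε/28.
Take δ = min(1, ε/28). Then 0 < |z + 2| < δ gives both |z + 2| < 1 and |z + 2| < ε/28, so |(5z^2 - 3z - 2) − 24| < ε.

δ = min(1, ε/28)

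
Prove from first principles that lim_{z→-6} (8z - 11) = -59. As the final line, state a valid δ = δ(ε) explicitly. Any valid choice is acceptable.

Suppose ε > 0. We need δ > 0 so that 0 < |z + 6| < δ implies |(8z - 11) + 59| < ε.
Since (8z - 11) + 59 = 8(z + 6), we have |(8z - 11) + 59| = 8|z + 6|.
Thus it suffices that |z + 6| < ε/8.
Choosing δ = ε/8 gives |(8z - 11) + 59| = 8|z + 6| < ε whenever |z + 6| < δ.

δ = ε/8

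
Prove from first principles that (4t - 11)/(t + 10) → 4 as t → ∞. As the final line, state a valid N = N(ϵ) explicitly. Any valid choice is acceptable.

Fix ϵ > 0. We seek N > 0 such that t > N implies |(4t - 11)/(t + 10) − 4| < ϵ.
(4t - 11)/(t + 10) − 4 = ((4t - 11) − 4(t + 10)) / ((t + 10)) = -51/((t + 10)).
For t > 0 we have t + 10 > t, so |(4t - 11)/(t + 10) − 4| = 51/((t + 10)) < 51/(t) = 51/t.
Thus |(4t - 11)/(t + 10) − 4| < ϵ whenever t > 51/ϵ.
Take N = 51/ϵ. If t > N then |(4t - 11)/(t + 10) − 4| < 51/t < ϵ.

N = 51/ϵ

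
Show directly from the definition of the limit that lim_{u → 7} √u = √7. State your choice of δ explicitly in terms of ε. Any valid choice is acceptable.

Let ε > 0 be given. We want δ > 0 such that 0 < |u − 7| < δ implies |√u − √7| < ε.
Multiplying by the conjugate, |√u − √7| = |u − 7|/(√u + √7).
Restrict δ ≤ 7 so that |u − 7| < 7 forces u > 0, and then √u + √7 > √7.
Hence |√u − √7| < |u − 7|/√7, which is < ε once |u − 7| < √7·ε.
Take δ = min(7, √7·ε). If 0 < |u − 7| < δ then u > 0 and |√u − √7| < |u − 7|/√7 < ε.

δ = min(7, √7·ε)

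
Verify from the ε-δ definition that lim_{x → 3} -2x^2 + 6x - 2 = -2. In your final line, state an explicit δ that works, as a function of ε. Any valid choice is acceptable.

Fix ε > 0. We want δ > 0 such that 0 < |x − 3| < δ implies |(-2x^2 + 6x - 2) + 2| < ε.
(-2x^2 + 6x - 2) + 2 = -2x^2 + 6x = (x − 3)(-2x).
So |(-2x^2 + 6x - 2) + 2| = |x − 3|·|-2x|.
Assume first that |x − 3| < 1, so |x| < 4. Then |-2x| ≤ 2·4 = 8.
Hence |(-2x^2 + 6x - 2) + 2| ≤ 8|x − 3| < ε provided |x − 3| < ε/8.
Take δ = min(1, ε/8). Then 0 < |x − 3| < δ gives both |x − 3| < 1 and |x − 3| < ε/8, so |(-2x^2 + 6x - 2) + 2| < ε.

δ = min(1, ε/8)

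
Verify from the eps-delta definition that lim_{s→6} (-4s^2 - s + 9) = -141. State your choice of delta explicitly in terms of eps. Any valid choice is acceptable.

Let eps > 0 be given. We want delta > 0 such that 0 < |s − 6| < delta implies |(-4s^2 - s + 9) + 141| < eps.
(-4s^2 - s + 9) + 141 = -4s^2 - s + 150 = (s − 6)(-4s - 25).
So |(-4s^2 - s + 9) + 141| = |s − 6|·|-4s - 25|.
Assume first that |s − 6| < 2, so |s| < 8. Then |-4s - 25| ≤ 4·8 + 25 = 57.
Hence |(-4s^2 - s + 9) + 141| ≤ 57|s − 6| < eps provided |s − 6| < eps/57.
Take delta = min(2, eps/57). Then 0 < |s − 6| < delta gives both |s − 6| < 2 and |s − 6| < eps/57, so |(-4s^2 - s + 9) + 141| < eps.

delta = min(2, eps/57)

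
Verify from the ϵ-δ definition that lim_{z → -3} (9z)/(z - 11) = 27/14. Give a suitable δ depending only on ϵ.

δ = min(7, (98/99)ϵ)

Let ϵ > 0. We want δ > 0 with 0 < |z + 3| < δ ⇒ |(9z)/(z - 11) − (27/14)| < ϵ.
Combining over a common denominator, (9z)/(z - 11) − (27/14) = [(9z)·(-14) − (-27)·(z - 11)] / [(-14)·(z - 11)] = -99(z + 3) / ((-14)(z - 11)).
So |(9z)/(z - 11) − (27/14)| = 99|z + 3| / (14·|z − 11|).
Restrict δ ≤ 7. Then |z + 3| < 7 gives |z − 11| = |(z + 3) + (-14)| ≥ 14 − 7 = 7.
Hence |(9z)/(z - 11) − (27/14)| < 99|z + 3|/(14·7) = (99/98)|z + 3|, which is < ϵ once |z + 3| < (98/99)ϵ.
Take δ = min(7, (98/99)ϵ). Then 0 < |z + 3| < δ forces both bounds, so |(9z)/(z - 11) − (27/14)| < ϵ.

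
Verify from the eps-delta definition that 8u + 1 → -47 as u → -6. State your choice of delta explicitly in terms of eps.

Fix eps > 0. We need delta > 0 so that 0 < |u + 6| < delta implies |(8u + 1) + 47| < eps.
Since (8u + 1) + 47 = 8(u + 6), we have |(8u + 1) + 47| = 8|u + 6|.
Thus it suffices that |u + 6| < eps/8.
Take delta = eps/8. If 0 < |u + 6| < delta then |(8u + 1) + 47| = 8|u + 6| < 8·(eps/8) = eps.

delta = eps/8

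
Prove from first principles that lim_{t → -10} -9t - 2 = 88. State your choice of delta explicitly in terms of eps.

delta = eps/9

Let eps > 0 be given. We need delta > 0 so that 0 < |t + 10| < delta implies |(-9t - 2) − 88| < eps.
Since (-9t - 2) − 88 = -9(t + 10), we have |(-9t - 2) − 88| = 9|t + 10|.
So 9|t + 10| < eps exactly when |t + 10| < eps/9.
Take delta = eps/9. If 0 < |t + 10| < delta then |(-9t - 2) − 88| = 9|t + 10| < 9·(eps/9) = eps.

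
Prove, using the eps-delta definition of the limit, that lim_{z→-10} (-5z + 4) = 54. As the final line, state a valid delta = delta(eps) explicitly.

Let eps > 0. We need delta > 0 so that 0 < |z + 10| < delta implies |(-5z + 4) − 54| < eps.
Since (-5z + 4) − 54 = -5(z + 10), we have |(-5z + 4) − 54| = 5|z + 10|.
Thus it suffices that |z + 10| < eps/5.
Take delta = eps/5. If 0 < |z + 10| < delta then |(-5z + 4) − 54| = 5|z + 10| < 5·(eps/5) = eps.

delta = eps/5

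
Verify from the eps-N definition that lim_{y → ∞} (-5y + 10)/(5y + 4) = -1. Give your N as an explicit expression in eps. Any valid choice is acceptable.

N = (14/5)/eps

Suppose eps > 0. We seek N > 0 such that y > N implies |(-5y + 10)/(5y + 4) + 1| < eps.
(-5y + 10)/(5y + 4) + 1 = (5(-5y + 10) − (-5)(5y + 4)) / (5(5y + 4)) = 70/(5(5y + 4)).
For y > 0 we have 5y + 4 > 5y, so |(-5y + 10)/(5y + 4) + 1| = 70/(5(5y + 4)) < 70/(5·5y) = (14/5)/y.
Thus |(-5y + 10)/(5y + 4) + 1| < eps whenever y > (14/5)/eps.
Take N = (14/5)/eps. If y > N then |(-5y + 10)/(5y + 4) + 1| < (14/5)/y < eps.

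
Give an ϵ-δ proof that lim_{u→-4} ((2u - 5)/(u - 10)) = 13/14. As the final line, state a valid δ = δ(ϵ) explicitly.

Let ϵ > 0 be given. We want δ > 0 with 0 < |u + 4| < δ ⇒ |(2u - 5)/(u - 10) − (13/14)| < ϵ.
Combining over a common denominator, (2u - 5)/(u - 10) − (13/14) = [(2u - 5)·(-14) − (-13)·(u - 10)] / [(-14)·(u - 10)] = -15(u + 4) / ((-14)(u - 10)).
So |(2u - 5)/(u - 10) − (13/14)| = 15|u + 4| / (14·|u − 10|).
Restrict δ ≤ 7. Then |u + 4| < 7 gives |u − 10| = |(u + 4) + (-14)| ≥ 14 − 7 = 7.
Hence |(2u - 5)/(u - 10) − (13/14)| < 15|u + 4|/(14·7) = (15/98)|u + 4|, which is < ϵ once |u + 4| < (98/15)ϵ.
Take δ = min(7, (98/15)ϵ). Then 0 < |u + 4| < δ forces both bounds, so |(2u - 5)/(u - 10) − (13/14)| < ϵ.

δ = min(7, (98/15)ϵ)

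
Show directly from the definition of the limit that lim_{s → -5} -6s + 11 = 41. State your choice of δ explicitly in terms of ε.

Suppose ε > 0. We need δ > 0 so that 0 < |s + 5| < δ implies |(-6s + 11) − 41| < ε.
Since (-6s + 11) − 41 = -6(s + 5), we have |(-6s + 11) − 41| = 6|s + 5|.
So 6|s + 5| < ε exactly when |s + 5| < ε/6.
Choosing δ = ε/6 gives |(-6s + 11) − 41| = 6|s + 5| < ε whenever |s + 5| < δ.

δ = ε/6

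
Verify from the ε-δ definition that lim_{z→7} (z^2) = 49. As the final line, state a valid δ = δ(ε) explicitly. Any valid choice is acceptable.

δ = min(1, ε/15)

Suppose ε > 0. We seek δ > 0 with 0 < |z − 7| < δ ⇒ |z^2 − 49| < ε.
Factor: z^2 − 49 = (z − 7)(z + 7), so |z^2 − 49| = |z − 7|·|z + 7|.
Restrict δ ≤ 1. Then |z − 7| < 1 gives |z| < 8, so by the triangle inequality |z + 7| ≤ 8 + 7 = 15.
Hence |z^2 − 49| ≤ 15|z − 7|, which is < ε once |z − 7| < ε/15.
Take δ = min(1, ε/15). If 0 < |z − 7| < δ then both bounds hold and |z^2 − 49| ≤ 15|z − 7| < 15·(ε/15) = ε.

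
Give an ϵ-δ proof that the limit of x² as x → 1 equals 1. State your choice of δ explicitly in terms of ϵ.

δ = min(1, ϵ/3)

Suppose ϵ > 0. We seek δ > 0 with 0 < |x − 1| < δ ⇒ |x² − 1| < ϵ.
Factor: x² − 1 = (x − 1)(x + 1), so |x² − 1| = |x − 1|·|x + 1|.
Impose δ ≤ 1 so that |x| < 2; then |x + 1| ≤ 3.
Hence |x² − 1| ≤ 3|x − 1|, which is < ϵ once |x − 1| < ϵ/3.
Take δ = min(1, ϵ/3). If 0 < |x − 1| < δ then both bounds hold and |x² − 1| ≤ 3|x − 1| < 3·(ϵ/3) = ϵ.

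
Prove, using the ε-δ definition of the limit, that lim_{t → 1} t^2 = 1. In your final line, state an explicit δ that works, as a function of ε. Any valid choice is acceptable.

δ = min(2, ε/4)

Let ε > 0. We seek δ > 0 with 0 < |t − 1| < δ ⇒ |t^2 − 1| < ε.
Factor: t^2 − 1 = (t − 1)(t + 1), so |t^2 − 1| = |t − 1|·|t + 1|.
Restrict δ ≤ 2. Then |t − 1| < 2 gives |t| < 3, so by the triangle inequality |t + 1| ≤ 3 + 1 = 4.
Hence |t^2 − 1| ≤ 4|t − 1|, which is < ε once |t − 1| < ε/4.
Take δ = min(2, ε/4). If 0 < |t − 1| < δ then both bounds hold and |t^2 − 1| ≤ 4|t − 1| < 4·(ε/4) = ε.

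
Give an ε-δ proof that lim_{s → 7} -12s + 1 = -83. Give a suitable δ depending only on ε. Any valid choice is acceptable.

Fix ε > 0. We need δ > 0 so that 0 < |s − 7| < δ implies |(-12s + 1) + 83| < ε.
Since (-12s + 1) + 83 = -12(s − 7), we have |(-12s + 1) + 83| = 12|s − 7|.
Thus it suffices that |s − 7| < ε/12.
Take δ = ε/12. If 0 < |s − 7| < δ then |(-12s + 1) + 83| = 12|s − 7| < 12·(ε/12) = ε.

δ = ε/12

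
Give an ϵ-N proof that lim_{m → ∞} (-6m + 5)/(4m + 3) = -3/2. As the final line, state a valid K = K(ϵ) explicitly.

K = (19/8)/ϵ

Let ϵ > 0 be given. For m ≥ 1, |(-6m + 5)/(4m + 3) + 3/2| = |38|/(4(4m + 3)) = 38/(4(4m + 3)).
Since 4m + 3 ≥ 4m for m ≥ 1, this is ≤ 38/(4·4m) = (19/8)/m.
So |(-6m + 5)/(4m + 3) + 3/2| < ϵ whenever m > (19/8)/ϵ.
Take K = (19/8)/ϵ. If m > K then |(-6m + 5)/(4m + 3) + 3/2| ≤ (19/8)/m < ϵ.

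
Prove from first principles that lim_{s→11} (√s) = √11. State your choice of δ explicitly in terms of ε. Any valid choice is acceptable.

δ = min(11, √11·ε)

Let ε > 0. We want δ > 0 such that 0 < |s − 11| < δ implies |√s − √11| < ε.
Multiplying by the conjugate, |√s − √11| = |s − 11|/(√s + √11).
Restrict δ ≤ 11 so that |s − 11| < 11 forces s > 0, and then √s + √11 > √11.
Hence |√s − √11| < |s − 11|/√11, which is < ε once |s − 11| < √11·ε.
Take δ = min(11, √11·ε). If 0 < |s − 11| < δ then s > 0 and |√s − √11| < |s − 11|/√11 < ε.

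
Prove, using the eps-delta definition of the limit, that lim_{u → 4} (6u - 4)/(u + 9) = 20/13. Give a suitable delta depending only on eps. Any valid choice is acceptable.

Let eps > 0. We want delta > 0 with 0 < |u − 4| < delta ⇒ |(6u - 4)/(u + 9) − (20/13)| < eps.
Combining over a common denominator, (6u - 4)/(u + 9) − (20/13) = [(6u - 4)·13 − 20·(u + 9)] / [13·(u + 9)] = 58(u − 4) / (13(u + 9)).
So |(6u - 4)/(u + 9) − (20/13)| = 58|u − 4| / (13·|u + 9|).
Restrict delta ≤ 13/2. Then |u − 4| < 13/2 gives |u + 9| = |(u − 4) + 13| ≥ 13 − 13/2 = 13/2.
Hence |(6u - 4)/(u + 9) − (20/13)| < 58|u − 4|/(13·(13/2)) = (116/169)|u − 4|, which is < eps once |u − 4| < (169/116)eps.
Take delta = min(13/2, (169/116)eps). Then 0 < |u − 4| < delta forces both bounds, so |(6u - 4)/(u + 9) − (20/13)| < eps.

delta = min(13/2, (169/116)eps)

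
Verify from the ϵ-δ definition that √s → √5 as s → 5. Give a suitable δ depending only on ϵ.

δ = min(5, √5·ϵ)

Fix ϵ > 0. We want δ > 0 such that 0 < |s − 5| < δ implies |√s − √5| < ϵ.
Rationalise: √s − √5 = (s − 5)/(√s + √5), so |√s − √5| = |s − 5|/(√s + √5).
Restrict δ ≤ 5 so that |s − 5| < 5 forces s > 0, and then √s + √5 > √5.
Hence |√s − √5| < |s − 5|/√5, which is < ϵ once |s − 5| < √5·ϵ.
Take δ = min(5, √5·ϵ). If 0 < |s − 5| < δ then s > 0 and |√s − √5| < |s − 5|/√5 < ϵ.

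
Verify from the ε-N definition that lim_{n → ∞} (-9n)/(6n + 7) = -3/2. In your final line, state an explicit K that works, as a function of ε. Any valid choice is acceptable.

Fix ε > 0. For n ≥ 1, |(-9n)/(6n + 7) + 3/2| = |63|/(6(6n + 7)) = 63/(6(6n + 7)).
Since 6n + 7 ≥ 6n for n ≥ 1, this is ≤ 63/(6·6n) = (7/4)/n.
So |(-9n)/(6n + 7) + 3/2| < ε whenever n > (7/4)/ε.
Take K = (7/4)/ε. If n > K then |(-9n)/(6n + 7) + 3/2| ≤ (7/4)/n < ε.

K = (7/4)/ε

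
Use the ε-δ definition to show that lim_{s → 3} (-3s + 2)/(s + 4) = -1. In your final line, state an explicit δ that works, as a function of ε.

Fix ε > 0. We want δ > 0 with 0 < |s − 3| < δ ⇒ |(-3s + 2)/(s + 4) + 1| < ε.
Combining over a common denominator, (-3s + 2)/(s + 4) + 1 = [(-3s + 2)·7 − (-7)·(s + 4)] / [7·(s + 4)] = -14(s − 3) / (7(s + 4)).
So |(-3s + 2)/(s + 4) + 1| = 14|s − 3| / (7·|s + 4|).
Require δ ≤ 7/2, so |s + 4| ≥ |7| − |s − 3| > 7 − 7/2 = 7/2.
Hence |(-3s + 2)/(s + 4) + 1| < 14|s − 3|/(7·(7/2)) = (4/7)|s − 3|, which is < ε once |s − 3| < (7/4)ε.
Take δ = min(7/2, (7/4)ε). Then 0 < |s − 3| < δ forces both bounds, so |(-3s + 2)/(s + 4) + 1| < ε.

δ = min(7/2, (7/4)ε)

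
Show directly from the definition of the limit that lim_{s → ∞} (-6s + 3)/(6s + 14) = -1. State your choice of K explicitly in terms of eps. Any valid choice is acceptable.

Let eps > 0. We seek K > 0 such that s > K implies |(-6s + 3)/(6s + 14) + 1| < eps.
(-6s + 3)/(6s + 14) + 1 = (6(-6s + 3) − (-6)(6s + 14)) / (6(6s + 14)) = 102/(6(6s + 14)).
For s > 0 we have 6s + 14 > 6s, so |(-6s + 3)/(6s + 14) + 1| = 102/(6(6s + 14)) < 102/(6·6s) = (17/6)/s.
Thus |(-6s + 3)/(6s + 14) + 1| < eps whenever s > (17/6)/eps.
Take K = (17/6)/eps. If s > K then |(-6s + 3)/(6s + 14) + 1| < (17/6)/s < eps.

K = (17/6)/eps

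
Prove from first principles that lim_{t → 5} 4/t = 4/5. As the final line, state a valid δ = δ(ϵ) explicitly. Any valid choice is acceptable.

Let ϵ > 0. We seek δ > 0 such that 0 < |t − 5| < δ implies |4/t − (4/5)| < ϵ.
|4/t − (4/5)| = 4·|5 − t|/(5·|t|) = 4|t − 5|/(5|t|).
Require δ ≤ 5/2 so that |t| > 5 − 5/2 = 5/2, hence 5|t| > 25/2.
Then |4/t − (4/5)| < 4|t − 5|/(25/2), which is < ϵ when |t − 5| < (25/8)ϵ.
Take δ = min(5/2, (25/8)ϵ). Then 0 < |t − 5| < δ gives both |t − 5| < 5/2 and |t − 5| < (25/8)ϵ, so |4/t − (4/5)| < ϵ.

δ = min(5/2, (25/8)ϵ)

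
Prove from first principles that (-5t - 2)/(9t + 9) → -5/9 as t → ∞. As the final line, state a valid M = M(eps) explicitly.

M = (1/3)/eps

Fix eps > 0. We seek M > 0 such that t > M implies |(-5t - 2)/(9t + 9) + 5/9| < eps.
(-5t - 2)/(9t + 9) + 5/9 = (9(-5t - 2) − (-5)(9t + 9)) / (9(9t + 9)) = 27/(9(9t + 9)).
For t > 0 we have 9t + 9 > 9t, so |(-5t - 2)/(9t + 9) + 5/9| = 27/(9(9t + 9)) < 27/(9·9t) = (1/3)/t.
Thus |(-5t - 2)/(9t + 9) + 5/9| < eps whenever t > (1/3)/eps.
Take M = (1/3)/eps. If t > M then |(-5t - 2)/(9t + 9) + 5/9| < (1/3)/t < eps.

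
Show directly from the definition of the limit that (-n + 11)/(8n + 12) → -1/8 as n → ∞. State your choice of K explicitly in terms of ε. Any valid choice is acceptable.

Let ε > 0. For n ≥ 1, |(-n + 11)/(8n + 12) + 1/8| = |100|/(8(8n + 12)) = 100/(8(8n + 12)).
Since 8n + 12 ≥ 8n for n ≥ 1, this is ≤ 100/(8·8n) = (25/16)/n.
So |(-n + 11)/(8n + 12) + 1/8| < ε whenever n > (25/16)/ε.
Take K = (25/16)/ε. If n > K then |(-n + 11)/(8n + 12) + 1/8| ≤ (25/16)/n < ε.

K = (25/16)/ε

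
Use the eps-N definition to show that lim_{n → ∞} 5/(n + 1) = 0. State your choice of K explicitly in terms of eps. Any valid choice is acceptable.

Let eps > 0 be given. For n ≥ 1, |5/(n + 1) − 0| = 5/(n + 1) ≤ 5/n.
We need 5/n < eps, i.e. n > 5/eps.
Take K = 5/eps. If n > K then |5/(n + 1)| ≤ 5/n < eps.

K = 5/eps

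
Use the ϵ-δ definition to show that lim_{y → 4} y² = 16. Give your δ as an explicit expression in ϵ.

δ = min(1, ϵ/9)

Fix ϵ > 0. We seek δ > 0 with 0 < |y − 4| < δ ⇒ |y² − 16| < ϵ.
Factor: y² − 16 = (y − 4)(y + 4), so |y² − 16| = |y − 4|·|y + 4|.
Restrict δ ≤ 1. Then |y − 4| < 1 gives |y| < 5, so by the triangle inequality |y + 4| ≤ 5 + 4 = 9.
Hence |y² − 16| ≤ 9|y − 4|, which is < ϵ once |y − 4| < ϵ/9.
Take δ = min(1, ϵ/9). If 0 < |y − 4| < δ then both bounds hold and |y² − 16| ≤ 9|y − 4| < 9·(ϵ/9) = ϵ.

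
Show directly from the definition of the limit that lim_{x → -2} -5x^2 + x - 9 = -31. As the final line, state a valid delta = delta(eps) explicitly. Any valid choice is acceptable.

Fix eps > 0. We want delta > 0 such that 0 < |x + 2| < delta implies |(-5x^2 + x - 9) + 31| < eps.
(-5x^2 + x - 9) + 31 = -5x^2 + x + 22 = (x + 2)(-5x + 11).
So |(-5x^2 + x - 9) + 31| = |x + 2|·|-5x + 11|.
Require delta ≤ 1. Then |x + 2| < 1 gives |x| < 3, and by the triangle inequality |-5x + 11| ≤ 5·3 + 11 = 26.
Hence |(-5x^2 + x - 9) + 31| ≤ 26|x + 2| < eps provided |x + 2| < eps/26.
Take delta = min(1, eps/26). Then 0 < |x + 2| < delta gives both |x + 2| < 1 and |x + 2| < eps/26, so |(-5x^2 + x - 9) + 31| < eps.

delta = min(1, eps/26)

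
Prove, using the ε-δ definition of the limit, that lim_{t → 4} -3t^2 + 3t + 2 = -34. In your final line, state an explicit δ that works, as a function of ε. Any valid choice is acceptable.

Let ε > 0. We want δ > 0 such that 0 < |t − 4| < δ implies |(-3t^2 + 3t + 2) + 34| < ε.
(-3t^2 + 3t + 2) + 34 = -3t^2 + 3t + 36 = (t − 4)(-3t - 9).
So |(-3t^2 + 3t + 2) + 34| = |t − 4|·|-3t - 9|.
Require δ ≤ 1. Then |t − 4| < 1 gives |t| < 5, and by the triangle inequality |-3t - 9| ≤ 3·5 + 9 = 24.
Hence |(-3t^2 + 3t + 2) + 34| ≤ 24|t − 4| < ε provided |t − 4| < ε/24.
Choosing δ = min(1, ε/24) ensures both conditions, hence |(-3t^2 + 3t + 2) + 34| < ε.

δ = min(1, ε/24)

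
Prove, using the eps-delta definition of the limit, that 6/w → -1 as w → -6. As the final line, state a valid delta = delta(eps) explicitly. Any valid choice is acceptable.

Let eps > 0. We seek delta > 0 such that 0 < |w + 6| < delta implies |6/w + 1| < eps.
|6/w + 1| = 6·|-6 − w|/(6·|w|) = 6|w + 6|/(6|w|).
Restrict delta ≤ 3. Then |w + 6| < 3 gives |w| > 3, so 6|w| > 18.
Then |6/w + 1| < 6|w + 6|/18, which is < eps when |w + 6| < 3eps.
Take delta = min(3, 3eps). Then 0 < |w + 6| < delta gives both |w + 6| < 3 and |w + 6| < 3eps, so |6/w + 1| < eps.

delta = min(3, 3eps)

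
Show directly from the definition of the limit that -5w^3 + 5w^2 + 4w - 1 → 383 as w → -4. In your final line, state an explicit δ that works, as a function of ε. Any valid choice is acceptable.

δ = min(1, ε/346)

Fix ε > 0. We want δ > 0 such that 0 < |w + 4| < δ implies |(-5w^3 + 5w^2 + 4w - 1) − 383| < ε.
(-5w^3 + 5w^2 + 4w - 1) − 383 = -5w^3 + 5w^2 + 4w - 384 = (w + 4)(-5w^2 + 25w - 96).
So |(-5w^3 + 5w^2 + 4w - 1) − 383| = |w + 4|·|-5w^2 + 25w - 96|.
Require δ ≤ 1. Then |w + 4| < 1 gives |w| < 5, and by the triangle inequality |-5w^2 + 25w - 96| ≤ 5·5^2 + 25·5 + 96 = 346.
Hence |(-5w^3 + 5w^2 + 4w - 1) − 383| ≤ 346|w + 4| < ε provided |w + 4| < ε/346.
Choosing δ = min(1, ε/346) ensures both conditions, hence |(-5w^3 + 5w^2 + 4w - 1) − 383| < ε.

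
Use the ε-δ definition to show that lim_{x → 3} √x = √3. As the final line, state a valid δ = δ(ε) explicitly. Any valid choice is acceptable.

Suppose ε > 0. We want δ > 0 such that 0 < |x − 3| < δ implies |√x − √3| < ε.
Rationalise: √x − √3 = (x − 3)/(√x + √3), so |√x − √3| = |x − 3|/(√x + √3).
Restrict δ ≤ 3 so that |x − 3| < 3 forces x > 0, and then √x + √3 > √3.
Hence |√x − √3| < |x − 3|/√3, which is < ε once |x − 3| < √3·ε.
Take δ = min(3, √3·ε). If 0 < |x − 3| < δ then x > 0 and |√x − √3| < |x − 3|/√3 < ε.

δ = min(3, √3·ε)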